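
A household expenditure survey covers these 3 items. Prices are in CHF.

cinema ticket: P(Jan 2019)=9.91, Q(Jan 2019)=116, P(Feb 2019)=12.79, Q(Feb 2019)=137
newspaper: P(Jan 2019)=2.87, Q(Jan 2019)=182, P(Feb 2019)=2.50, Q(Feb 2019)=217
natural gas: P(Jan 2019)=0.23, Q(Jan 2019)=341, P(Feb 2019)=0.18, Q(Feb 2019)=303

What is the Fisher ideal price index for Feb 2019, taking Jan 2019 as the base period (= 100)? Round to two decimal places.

114.43

Laspeyres component (base-period weights):
ΣP(Feb 2019)Q(Jan 2019) = 12.79×116 + 2.50×182 + 0.18×341 = 1483.64 + 455 + 61.38 = 2000.02
ΣP(Jan 2019)Q(Jan 2019) = 9.91×116 + 2.87×182 + 0.23×341 = 1149.56 + 522.34 + 78.43 = 1750.33
L = 2000.02 / 1750.33 × 100 = 114.2653
Paasche component (current-period weights):
ΣP(Feb 2019)Q(Feb 2019) = 12.79×137 + 2.50×217 + 0.18×303 = 1752.23 + 542.5 + 54.54 = 2349.27
ΣP(Jan 2019)Q(Feb 2019) = 9.91×137 + 2.87×217 + 0.23×303 = 1357.67 + 622.79 + 69.69 = 2050.15
P = 2349.27 / 2050.15 × 100 = 114.5902
Fisher = √(L × P) = √(114.2653 × 114.5902) = 114.4276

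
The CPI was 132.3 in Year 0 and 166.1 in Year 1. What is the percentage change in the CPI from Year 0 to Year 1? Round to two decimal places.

25.55%

Change = (166.1 − 132.3) / 132.3 × 100
       = 33.8 / 132.3 × 100 = 25.5480%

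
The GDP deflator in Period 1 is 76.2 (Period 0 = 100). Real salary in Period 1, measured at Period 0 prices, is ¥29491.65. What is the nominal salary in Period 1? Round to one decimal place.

Nominal = Real × (Index/100) = 29491.65 × (76.2/100)
        = 29491.65 × 0.762 = 22472.6373

22472.6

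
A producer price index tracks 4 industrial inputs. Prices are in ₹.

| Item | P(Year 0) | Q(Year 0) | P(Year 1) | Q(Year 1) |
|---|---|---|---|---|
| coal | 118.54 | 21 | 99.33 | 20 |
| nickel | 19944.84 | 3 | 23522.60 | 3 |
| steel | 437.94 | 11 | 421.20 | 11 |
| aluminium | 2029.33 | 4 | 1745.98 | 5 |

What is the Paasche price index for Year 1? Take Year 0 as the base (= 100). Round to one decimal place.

Paasche price index uses current-period quantities as weights.
ΣP(Year 1)·Q(Year 1) = 99.33×20 + 23522.60×3 + 421.20×11 + 1745.98×5 = 1986.6 + 70567.8 + 4633.2 + 8729.9 = 85917.5
ΣP(Year 0)·Q(Year 1) = 118.54×20 + 19944.84×3 + 437.94×11 + 2029.33×5 = 2370.8 + 59834.52 + 4817.34 + 10146.65 = 77169.31
Index = 85917.5 / 77169.31 × 100 = 111.3364

111.3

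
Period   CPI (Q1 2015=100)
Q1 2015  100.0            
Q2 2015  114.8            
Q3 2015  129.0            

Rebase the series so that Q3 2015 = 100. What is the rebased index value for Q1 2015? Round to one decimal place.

Rebased(Q1 2015) = 100.0 / 129.0 × 100 = 77.5194

77.5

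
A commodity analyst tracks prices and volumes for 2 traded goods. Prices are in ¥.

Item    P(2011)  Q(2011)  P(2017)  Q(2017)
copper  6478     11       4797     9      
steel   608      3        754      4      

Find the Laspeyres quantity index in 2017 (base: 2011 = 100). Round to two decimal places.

83.10

Laspeyres quantity index uses base-period prices as weights.
ΣP(2011)·Q(2017) = 6478×9 + 608×4 = 58302 + 2432 = 60734
ΣP(2011)·Q(2011) = 6478×11 + 608×3 = 71258 + 1824 = 73082
Index = 60734 / 73082 × 100 = 83.1039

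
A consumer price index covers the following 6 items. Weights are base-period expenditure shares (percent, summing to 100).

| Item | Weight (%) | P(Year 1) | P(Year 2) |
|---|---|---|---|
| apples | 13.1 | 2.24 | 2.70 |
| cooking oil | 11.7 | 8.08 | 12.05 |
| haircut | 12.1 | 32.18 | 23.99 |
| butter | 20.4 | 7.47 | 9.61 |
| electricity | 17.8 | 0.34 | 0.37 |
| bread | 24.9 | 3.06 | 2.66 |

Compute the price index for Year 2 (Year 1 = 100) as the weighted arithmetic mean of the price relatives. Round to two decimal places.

apples: 13.1 × (2.70/2.24) = 13.1 × 1.205357 = 15.7902
cooking oil: 11.7 × (12.05/8.08) = 11.7 × 1.491337 = 17.4486
haircut: 12.1 × (23.99/32.18) = 12.1 × 0.745494 = 9.0205
butter: 20.4 × (9.61/7.47) = 20.4 × 1.286479 = 26.2442
electricity: 17.8 × (0.37/0.34) = 17.8 × 1.088235 = 19.3706
bread: 24.9 × (2.66/3.06) = 24.9 × 0.869281 = 21.6451
Index = Σ wᵢ·(p₁ᵢ/p₀ᵢ) = 15.7902 + 17.4486 + 9.0205 + 26.2442 + 19.3706 + 21.6451 = 109.5192

109.52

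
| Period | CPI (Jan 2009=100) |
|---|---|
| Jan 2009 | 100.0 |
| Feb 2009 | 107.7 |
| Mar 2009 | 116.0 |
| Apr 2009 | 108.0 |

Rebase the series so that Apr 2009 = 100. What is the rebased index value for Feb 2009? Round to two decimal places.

99.72

Rebased(Feb 2009) = 107.7 / 108.0 × 100 = 99.7222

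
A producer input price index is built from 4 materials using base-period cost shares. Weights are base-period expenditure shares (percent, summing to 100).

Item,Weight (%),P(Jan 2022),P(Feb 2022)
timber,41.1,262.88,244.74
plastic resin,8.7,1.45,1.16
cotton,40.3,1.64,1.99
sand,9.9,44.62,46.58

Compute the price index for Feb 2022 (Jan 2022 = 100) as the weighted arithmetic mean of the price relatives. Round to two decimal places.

timber: 41.1 × (244.74/262.88) = 41.1 × 0.930995 = 38.2639
plastic resin: 8.7 × (1.16/1.45) = 8.7 × 0.800000 = 6.9600
cotton: 40.3 × (1.99/1.64) = 40.3 × 1.213415 = 48.9006
sand: 9.9 × (46.58/44.62) = 9.9 × 1.043926 = 10.3349
Index = Σ wᵢ·(p₁ᵢ/p₀ᵢ) = 38.2639 + 6.9600 + 48.9006 + 10.3349 = 104.4594

104.46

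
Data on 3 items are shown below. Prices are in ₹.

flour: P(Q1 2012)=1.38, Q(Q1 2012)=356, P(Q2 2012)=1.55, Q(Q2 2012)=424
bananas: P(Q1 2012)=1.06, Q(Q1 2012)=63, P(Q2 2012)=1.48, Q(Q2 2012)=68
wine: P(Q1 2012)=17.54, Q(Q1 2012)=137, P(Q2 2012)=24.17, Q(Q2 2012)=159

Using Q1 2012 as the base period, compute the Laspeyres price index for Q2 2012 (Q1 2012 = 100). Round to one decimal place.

Laspeyres price index uses base-period quantities as weights.
ΣP(Q2 2012)·Q(Q1 2012) = 1.55×356 + 1.48×63 + 24.17×137 = 551.8 + 93.24 + 3311.29 = 3956.33
ΣP(Q1 2012)·Q(Q1 2012) = 1.38×356 + 1.06×63 + 17.54×137 = 491.28 + 66.78 + 2402.98 = 2961.04
Index = 3956.33 / 2961.04 × 100 = 133.6129

133.6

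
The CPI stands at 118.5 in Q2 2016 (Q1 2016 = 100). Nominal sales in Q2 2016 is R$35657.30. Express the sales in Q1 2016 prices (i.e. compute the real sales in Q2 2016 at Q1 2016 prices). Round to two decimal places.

30090.55

Real = Nominal ÷ (Index/100) = 35657.30 ÷ (118.5/100)
     = 35657.30 ÷ 1.185 = 30090.5485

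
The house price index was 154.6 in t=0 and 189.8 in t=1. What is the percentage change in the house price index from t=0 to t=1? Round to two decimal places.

Change = (189.8 − 154.6) / 154.6 × 100
       = 35.2 / 154.6 × 100 = 22.7684%

22.77%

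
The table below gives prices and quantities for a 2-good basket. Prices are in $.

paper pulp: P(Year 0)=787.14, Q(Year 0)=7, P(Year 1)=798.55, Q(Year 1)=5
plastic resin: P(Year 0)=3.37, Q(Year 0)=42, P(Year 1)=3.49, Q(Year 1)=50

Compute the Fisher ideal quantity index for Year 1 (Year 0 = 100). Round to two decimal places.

Laspeyres component (base-period weights):
ΣP(Year 0)Q(Year 1) = 787.14×5 + 3.37×50 = 3935.7 + 168.5 = 4104.2
ΣP(Year 0)Q(Year 0) = 787.14×7 + 3.37×42 = 5509.98 + 141.54 = 5651.52
L = 4104.2 / 5651.52 × 100 = 72.6212
Paasche component (current-period weights):
ΣP(Year 1)Q(Year 1) = 798.55×5 + 3.49×50 = 3992.75 + 174.5 = 4167.25
ΣP(Year 1)Q(Year 0) = 798.55×7 + 3.49×42 = 5589.85 + 146.58 = 5736.43
P = 4167.25 / 5736.43 × 100 = 72.6454
Fisher = √(L × P) = √(72.6212 × 72.6454) = 72.6333

72.63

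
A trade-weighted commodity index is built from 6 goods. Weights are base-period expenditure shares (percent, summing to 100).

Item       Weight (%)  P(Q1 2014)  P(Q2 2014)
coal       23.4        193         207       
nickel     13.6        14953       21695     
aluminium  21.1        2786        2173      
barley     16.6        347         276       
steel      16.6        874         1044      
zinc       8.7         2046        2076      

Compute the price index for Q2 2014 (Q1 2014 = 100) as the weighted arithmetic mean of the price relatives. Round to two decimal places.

103.15

coal: 23.4 × (207/193) = 23.4 × 1.072539 = 25.0974
nickel: 13.6 × (21695/14953) = 13.6 × 1.450879 = 19.7320
aluminium: 21.1 × (2173/2786) = 21.1 × 0.779971 = 16.4574
barley: 16.6 × (276/347) = 16.6 × 0.795389 = 13.2035
steel: 16.6 × (1044/874) = 16.6 × 1.194508 = 19.8288
zinc: 8.7 × (2076/2046) = 8.7 × 1.014663 = 8.8276
Index = Σ wᵢ·(p₁ᵢ/p₀ᵢ) = 25.0974 + 19.7320 + 16.4574 + 13.2035 + 19.8288 + 8.8276 = 103.1466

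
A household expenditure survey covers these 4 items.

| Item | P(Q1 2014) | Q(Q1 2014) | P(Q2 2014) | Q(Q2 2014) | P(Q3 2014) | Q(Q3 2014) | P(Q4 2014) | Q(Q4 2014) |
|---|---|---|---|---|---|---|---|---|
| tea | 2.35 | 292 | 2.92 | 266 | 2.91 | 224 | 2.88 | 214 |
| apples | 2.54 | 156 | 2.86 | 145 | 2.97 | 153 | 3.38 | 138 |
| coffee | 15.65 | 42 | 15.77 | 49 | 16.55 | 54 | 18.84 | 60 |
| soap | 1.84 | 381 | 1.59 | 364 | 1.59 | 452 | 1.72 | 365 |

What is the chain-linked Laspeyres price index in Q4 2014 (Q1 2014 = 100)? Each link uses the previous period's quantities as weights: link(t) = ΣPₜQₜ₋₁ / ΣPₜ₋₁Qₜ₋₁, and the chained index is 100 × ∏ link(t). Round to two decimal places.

116.71

Link Q1 2014→Q2 2014:
ΣP(Q2 2014)Q(Q1 2014) = 2.92×292 + 2.86×156 + 15.77×42 + 1.59×381 = 852.64 + 446.16 + 662.34 + 605.79 = 2566.93
ΣP(Q1 2014)Q(Q1 2014) = 2.35×292 + 2.54×156 + 15.65×42 + 1.84×381 = 686.2 + 396.24 + 657.3 + 701.04 = 2440.78
link = 2566.93/2440.78 = 1.051684
Link Q2 2014→Q3 2014:
ΣP(Q3 2014)Q(Q2 2014) = 2.91×266 + 2.97×145 + 16.55×49 + 1.59×364 = 774.06 + 430.65 + 810.95 + 578.76 = 2594.42
ΣP(Q2 2014)Q(Q2 2014) = 2.92×266 + 2.86×145 + 15.77×49 + 1.59×364 = 776.72 + 414.7 + 772.73 + 578.76 = 2542.91
link = 2594.42/2542.91 = 1.020256
Link Q3 2014→Q4 2014:
ΣP(Q4 2014)Q(Q3 2014) = 2.88×224 + 3.38×153 + 18.84×54 + 1.72×452 = 645.12 + 517.14 + 1017.36 + 777.44 = 2957.06
ΣP(Q3 2014)Q(Q3 2014) = 2.91×224 + 2.97×153 + 16.55×54 + 1.59×452 = 651.84 + 454.41 + 893.7 + 718.68 = 2718.63
link = 2957.06/2718.63 = 1.087702
Chained index = 100 × 1.051684 × 1.020256 × 1.087702 = 116.7091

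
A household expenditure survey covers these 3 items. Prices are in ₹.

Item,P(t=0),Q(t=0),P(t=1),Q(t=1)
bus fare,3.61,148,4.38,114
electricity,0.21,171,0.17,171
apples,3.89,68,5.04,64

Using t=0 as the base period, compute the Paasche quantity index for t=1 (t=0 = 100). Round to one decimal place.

83.4

Paasche quantity index uses current-period prices as weights.
ΣP(t=1)·Q(t=1) = 4.38×114 + 0.17×171 + 5.04×64 = 499.32 + 29.07 + 322.56 = 850.95
ΣP(t=1)·Q(t=0) = 4.38×148 + 0.17×171 + 5.04×68 = 648.24 + 29.07 + 342.72 = 1020.03
Index = 850.95 / 1020.03 × 100 = 83.4240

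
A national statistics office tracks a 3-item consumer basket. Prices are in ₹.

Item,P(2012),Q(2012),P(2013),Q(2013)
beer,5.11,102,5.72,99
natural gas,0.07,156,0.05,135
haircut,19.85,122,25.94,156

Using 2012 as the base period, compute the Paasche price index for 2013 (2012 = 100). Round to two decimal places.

127.90

Paasche price index uses current-period quantities as weights.
ΣP(2013)·Q(2013) = 5.72×99 + 0.05×135 + 25.94×156 = 566.28 + 6.75 + 4046.64 = 4619.67
ΣP(2012)·Q(2013) = 5.11×99 + 0.07×135 + 19.85×156 = 505.89 + 9.45 + 3096.6 = 3611.94
Index = 4619.67 / 3611.94 × 100 = 127.9000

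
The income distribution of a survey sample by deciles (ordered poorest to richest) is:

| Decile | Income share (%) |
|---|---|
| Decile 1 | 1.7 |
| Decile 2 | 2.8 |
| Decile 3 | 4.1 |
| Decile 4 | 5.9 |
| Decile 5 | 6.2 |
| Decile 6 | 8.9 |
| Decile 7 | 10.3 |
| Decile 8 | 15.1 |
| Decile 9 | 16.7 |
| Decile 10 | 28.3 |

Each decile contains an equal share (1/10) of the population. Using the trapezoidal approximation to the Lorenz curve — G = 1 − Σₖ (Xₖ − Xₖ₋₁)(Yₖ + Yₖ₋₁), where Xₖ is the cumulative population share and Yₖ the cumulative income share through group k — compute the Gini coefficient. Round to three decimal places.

Cumulative income shares Yₖ: 0.0170, 0.0450, 0.0860, 0.1450, 0.2070, 0.2960, 0.3990, 0.5500, 0.7170, 1.0000
Σ (Xₖ−Xₖ₋₁)(Yₖ+Yₖ₋₁) = (1/10)(0.0170+0.0000) + (1/10)(0.0450+0.0170) + (1/10)(0.0860+0.0450) + (1/10)(0.1450+0.0860) + (1/10)(0.2070+0.1450) + (1/10)(0.2960+0.2070) + (1/10)(0.3990+0.2960) + (1/10)(0.5500+0.3990) + (1/10)(0.7170+0.5500) + (1/10)(1.0000+0.7170)
  = 0.0017 + 0.0062 + 0.0131 + 0.0231 + 0.0352 + 0.0503 + 0.0695 + 0.0949 + 0.1267 + 0.1717 = 0.5924
G = 1 − 0.5924 = 0.4076

0.408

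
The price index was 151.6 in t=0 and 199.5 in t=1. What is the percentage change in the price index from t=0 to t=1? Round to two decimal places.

Change = (199.5 − 151.6) / 151.6 × 100
       = 47.9 / 151.6 × 100 = 31.5963%

31.60%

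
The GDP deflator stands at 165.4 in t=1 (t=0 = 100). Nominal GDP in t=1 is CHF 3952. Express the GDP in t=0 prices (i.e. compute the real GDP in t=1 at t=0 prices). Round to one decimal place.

Real = Nominal ÷ (Index/100) = 3952 ÷ (165.4/100)
     = 3952 ÷ 1.654 = 2389.3591

2389.4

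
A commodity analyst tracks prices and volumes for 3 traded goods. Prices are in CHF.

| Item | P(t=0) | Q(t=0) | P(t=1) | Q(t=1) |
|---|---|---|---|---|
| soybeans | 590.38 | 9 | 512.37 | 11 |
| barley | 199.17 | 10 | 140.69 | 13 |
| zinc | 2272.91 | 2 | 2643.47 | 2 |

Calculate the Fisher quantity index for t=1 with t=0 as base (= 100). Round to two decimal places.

Laspeyres component (base-period weights):
ΣP(t=0)Q(t=1) = 590.38×11 + 199.17×13 + 2272.91×2 = 6494.18 + 2589.21 + 4545.82 = 13629.21
ΣP(t=0)Q(t=0) = 590.38×9 + 199.17×10 + 2272.91×2 = 5313.42 + 1991.7 + 4545.82 = 11850.94
L = 13629.21 / 11850.94 × 100 = 115.0053
Paasche component (current-period weights):
ΣP(t=1)Q(t=1) = 512.37×11 + 140.69×13 + 2643.47×2 = 5636.07 + 1828.97 + 5286.94 = 12751.98
ΣP(t=1)Q(t=0) = 512.37×9 + 140.69×10 + 2643.47×2 = 4611.33 + 1406.9 + 5286.94 = 11305.17
P = 12751.98 / 11305.17 × 100 = 112.7978
Fisher = √(L × P) = √(115.0053 × 112.7978) = 113.8962

113.90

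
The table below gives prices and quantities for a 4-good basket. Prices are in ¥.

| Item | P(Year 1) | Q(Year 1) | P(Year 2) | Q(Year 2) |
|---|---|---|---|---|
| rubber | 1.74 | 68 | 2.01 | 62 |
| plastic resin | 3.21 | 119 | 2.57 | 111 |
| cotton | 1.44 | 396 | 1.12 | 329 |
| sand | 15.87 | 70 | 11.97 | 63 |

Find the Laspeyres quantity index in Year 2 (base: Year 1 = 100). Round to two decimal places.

Laspeyres quantity index uses base-period prices as weights.
ΣP(Year 1)·Q(Year 2) = 1.74×62 + 3.21×111 + 1.44×329 + 15.87×63 = 107.88 + 356.31 + 473.76 + 999.81 = 1937.76
ΣP(Year 1)·Q(Year 1) = 1.74×68 + 3.21×119 + 1.44×396 + 15.87×70 = 118.32 + 381.99 + 570.24 + 1110.9 = 2181.45
Index = 1937.76 / 2181.45 × 100 = 88.8290

88.83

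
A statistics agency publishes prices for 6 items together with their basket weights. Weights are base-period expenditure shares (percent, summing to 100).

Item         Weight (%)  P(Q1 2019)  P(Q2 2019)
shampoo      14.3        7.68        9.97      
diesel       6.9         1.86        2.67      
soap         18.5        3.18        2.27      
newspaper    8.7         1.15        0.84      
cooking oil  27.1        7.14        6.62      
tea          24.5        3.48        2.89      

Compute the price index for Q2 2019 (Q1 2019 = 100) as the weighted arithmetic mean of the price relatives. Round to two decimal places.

93.50

shampoo: 14.3 × (9.97/7.68) = 14.3 × 1.298177 = 18.5639
diesel: 6.9 × (2.67/1.86) = 6.9 × 1.435484 = 9.9048
soap: 18.5 × (2.27/3.18) = 18.5 × 0.713836 = 13.2060
newspaper: 8.7 × (0.84/1.15) = 8.7 × 0.730435 = 6.3548
cooking oil: 27.1 × (6.62/7.14) = 27.1 × 0.927171 = 25.1263
tea: 24.5 × (2.89/3.48) = 24.5 × 0.830460 = 20.3463
Index = Σ wᵢ·(p₁ᵢ/p₀ᵢ) = 18.5639 + 9.9048 + 13.2060 + 6.3548 + 25.1263 + 20.3463 = 93.5021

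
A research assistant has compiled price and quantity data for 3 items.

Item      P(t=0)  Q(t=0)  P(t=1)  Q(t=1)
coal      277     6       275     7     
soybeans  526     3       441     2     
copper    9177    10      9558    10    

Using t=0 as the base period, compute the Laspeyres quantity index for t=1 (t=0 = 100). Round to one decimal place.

Laspeyres quantity index uses base-period prices as weights.
ΣP(t=0)·Q(t=1) = 277×7 + 526×2 + 9177×10 = 1939 + 1052 + 91770 = 94761
ΣP(t=0)·Q(t=0) = 277×6 + 526×3 + 9177×10 = 1662 + 1578 + 91770 = 95010
Index = 94761 / 95010 × 100 = 99.7379

99.7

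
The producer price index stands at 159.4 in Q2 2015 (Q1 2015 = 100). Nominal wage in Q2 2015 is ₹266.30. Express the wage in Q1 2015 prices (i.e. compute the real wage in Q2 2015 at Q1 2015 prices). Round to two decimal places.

Real = Nominal ÷ (Index/100) = 266.30 ÷ (159.4/100)
     = 266.30 ÷ 1.594 = 167.0640

167.06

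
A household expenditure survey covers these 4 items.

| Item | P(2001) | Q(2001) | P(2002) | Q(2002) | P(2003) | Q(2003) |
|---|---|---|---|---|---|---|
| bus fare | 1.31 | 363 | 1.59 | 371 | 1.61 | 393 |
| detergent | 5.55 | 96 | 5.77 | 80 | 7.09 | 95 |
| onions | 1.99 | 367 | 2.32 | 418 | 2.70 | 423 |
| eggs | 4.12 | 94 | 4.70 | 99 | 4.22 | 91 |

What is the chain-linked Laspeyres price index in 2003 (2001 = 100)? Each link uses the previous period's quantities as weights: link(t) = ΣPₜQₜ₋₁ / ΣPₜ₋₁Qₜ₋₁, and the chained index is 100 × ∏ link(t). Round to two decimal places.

124.32

Link 2001→2002:
ΣP(2002)Q(2001) = 1.59×363 + 5.77×96 + 2.32×367 + 4.70×94 = 577.17 + 553.92 + 851.44 + 441.8 = 2424.33
ΣP(2001)Q(2001) = 1.31×363 + 5.55×96 + 1.99×367 + 4.12×94 = 475.53 + 532.8 + 730.33 + 387.28 = 2125.94
link = 2424.33/2125.94 = 1.140357
Link 2002→2003:
ΣP(2003)Q(2002) = 1.61×371 + 7.09×80 + 2.70×418 + 4.22×99 = 597.31 + 567.2 + 1128.6 + 417.78 = 2710.89
ΣP(2002)Q(2002) = 1.59×371 + 5.77×80 + 2.32×418 + 4.70×99 = 589.89 + 461.6 + 969.76 + 465.3 = 2486.55
link = 2710.89/2486.55 = 1.090221
Chained index = 100 × 1.140357 × 1.090221 = 124.3241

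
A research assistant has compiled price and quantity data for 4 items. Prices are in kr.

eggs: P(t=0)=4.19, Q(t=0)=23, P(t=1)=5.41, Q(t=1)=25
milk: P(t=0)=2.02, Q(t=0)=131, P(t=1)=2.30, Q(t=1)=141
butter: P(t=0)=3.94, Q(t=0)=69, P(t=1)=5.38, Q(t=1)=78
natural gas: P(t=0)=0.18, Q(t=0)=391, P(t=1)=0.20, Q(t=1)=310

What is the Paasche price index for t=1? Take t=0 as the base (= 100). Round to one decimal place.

125.0

Paasche price index uses current-period quantities as weights.
ΣP(t=1)·Q(t=1) = 5.41×25 + 2.30×141 + 5.38×78 + 0.20×310 = 135.25 + 324.3 + 419.64 + 62 = 941.19
ΣP(t=0)·Q(t=1) = 4.19×25 + 2.02×141 + 3.94×78 + 0.18×310 = 104.75 + 284.82 + 307.32 + 55.8 = 752.69
Index = 941.19 / 752.69 × 100 = 125.0435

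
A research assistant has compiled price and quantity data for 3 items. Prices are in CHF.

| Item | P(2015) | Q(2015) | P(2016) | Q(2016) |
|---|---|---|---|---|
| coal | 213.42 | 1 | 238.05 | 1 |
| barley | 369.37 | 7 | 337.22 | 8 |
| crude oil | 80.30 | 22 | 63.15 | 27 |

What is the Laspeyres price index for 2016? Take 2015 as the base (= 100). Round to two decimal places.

87.35

Laspeyres price index uses base-period quantities as weights.
ΣP(2016)·Q(2015) = 238.05×1 + 337.22×7 + 63.15×22 = 238.05 + 2360.54 + 1389.3 = 3987.89
ΣP(2015)·Q(2015) = 213.42×1 + 369.37×7 + 80.30×22 = 213.42 + 2585.59 + 1766.6 = 4565.61
Index = 3987.89 / 4565.61 × 100 = 87.3463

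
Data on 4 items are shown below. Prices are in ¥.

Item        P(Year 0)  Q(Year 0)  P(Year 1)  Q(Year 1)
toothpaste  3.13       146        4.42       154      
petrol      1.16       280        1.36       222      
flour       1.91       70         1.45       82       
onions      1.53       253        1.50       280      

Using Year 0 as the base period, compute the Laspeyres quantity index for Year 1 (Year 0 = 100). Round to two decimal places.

Laspeyres quantity index uses base-period prices as weights.
ΣP(Year 0)·Q(Year 1) = 3.13×154 + 1.16×222 + 1.91×82 + 1.53×280 = 482.02 + 257.52 + 156.62 + 428.4 = 1324.56
ΣP(Year 0)·Q(Year 0) = 3.13×146 + 1.16×280 + 1.91×70 + 1.53×253 = 456.98 + 324.8 + 133.7 + 387.09 = 1302.57
Index = 1324.56 / 1302.57 × 100 = 101.6882

101.69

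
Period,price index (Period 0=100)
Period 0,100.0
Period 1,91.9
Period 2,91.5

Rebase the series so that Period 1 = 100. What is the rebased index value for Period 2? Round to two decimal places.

Rebased(Period 2) = 91.5 / 91.9 × 100 = 99.5647

99.56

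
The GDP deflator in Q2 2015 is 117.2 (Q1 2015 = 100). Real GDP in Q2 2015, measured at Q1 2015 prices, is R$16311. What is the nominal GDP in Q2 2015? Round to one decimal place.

Nominal = Real × (Index/100) = 16311 × (117.2/100)
        = 16311 × 1.172 = 19116.4920

19116.5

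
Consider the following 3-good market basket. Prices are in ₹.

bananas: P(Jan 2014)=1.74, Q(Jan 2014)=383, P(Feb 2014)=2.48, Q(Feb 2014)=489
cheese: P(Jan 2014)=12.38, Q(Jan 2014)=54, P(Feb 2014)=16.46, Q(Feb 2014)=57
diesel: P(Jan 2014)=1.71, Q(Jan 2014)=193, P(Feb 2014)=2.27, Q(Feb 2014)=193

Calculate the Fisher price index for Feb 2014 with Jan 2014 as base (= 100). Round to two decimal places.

Laspeyres component (base-period weights):
ΣP(Feb 2014)Q(Jan 2014) = 2.48×383 + 16.46×54 + 2.27×193 = 949.84 + 888.84 + 438.11 = 2276.79
ΣP(Jan 2014)Q(Jan 2014) = 1.74×383 + 12.38×54 + 1.71×193 = 666.42 + 668.52 + 330.03 = 1664.97
L = 2276.79 / 1664.97 × 100 = 136.7466
Paasche component (current-period weights):
ΣP(Feb 2014)Q(Feb 2014) = 2.48×489 + 16.46×57 + 2.27×193 = 1212.72 + 938.22 + 438.11 = 2589.05
ΣP(Jan 2014)Q(Feb 2014) = 1.74×489 + 12.38×57 + 1.71×193 = 850.86 + 705.66 + 330.03 = 1886.55
P = 2589.05 / 1886.55 × 100 = 137.2373
Fisher = √(L × P) = √(136.7466 × 137.2373) = 136.9917

136.99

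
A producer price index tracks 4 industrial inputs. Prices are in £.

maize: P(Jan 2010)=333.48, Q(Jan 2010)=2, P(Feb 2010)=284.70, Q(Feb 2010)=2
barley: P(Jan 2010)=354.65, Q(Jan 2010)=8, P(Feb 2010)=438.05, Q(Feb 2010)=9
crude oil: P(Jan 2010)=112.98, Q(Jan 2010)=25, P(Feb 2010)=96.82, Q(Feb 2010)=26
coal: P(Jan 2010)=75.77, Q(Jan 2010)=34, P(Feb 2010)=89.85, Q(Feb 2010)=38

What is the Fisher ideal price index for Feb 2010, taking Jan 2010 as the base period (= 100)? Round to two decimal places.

Laspeyres component (base-period weights):
ΣP(Feb 2010)Q(Jan 2010) = 284.70×2 + 438.05×8 + 96.82×25 + 89.85×34 = 569.4 + 3504.4 + 2420.5 + 3054.9 = 9549.2
ΣP(Jan 2010)Q(Jan 2010) = 333.48×2 + 354.65×8 + 112.98×25 + 75.77×34 = 666.96 + 2837.2 + 2824.5 + 2576.18 = 8904.84
L = 9549.2 / 8904.84 × 100 = 107.2361
Paasche component (current-period weights):
ΣP(Feb 2010)Q(Feb 2010) = 284.70×2 + 438.05×9 + 96.82×26 + 89.85×38 = 569.4 + 3942.45 + 2517.32 + 3414.3 = 10443.47
ΣP(Jan 2010)Q(Feb 2010) = 333.48×2 + 354.65×9 + 112.98×26 + 75.77×38 = 666.96 + 3191.85 + 2937.48 + 2879.26 = 9675.55
P = 10443.47 / 9675.55 × 100 = 107.9367
Fisher = √(L × P) = √(107.2361 × 107.9367) = 107.5858

107.59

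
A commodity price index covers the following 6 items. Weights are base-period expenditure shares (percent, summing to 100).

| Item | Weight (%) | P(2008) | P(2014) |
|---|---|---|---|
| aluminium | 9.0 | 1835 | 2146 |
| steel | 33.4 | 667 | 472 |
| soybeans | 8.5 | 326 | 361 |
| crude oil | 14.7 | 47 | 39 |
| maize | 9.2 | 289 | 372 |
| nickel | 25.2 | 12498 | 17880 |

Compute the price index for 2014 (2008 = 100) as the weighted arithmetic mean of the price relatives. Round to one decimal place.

aluminium: 9.0 × (2146/1835) = 9.0 × 1.169482 = 10.5253
steel: 33.4 × (472/667) = 33.4 × 0.707646 = 23.6354
soybeans: 8.5 × (361/326) = 8.5 × 1.107362 = 9.4126
crude oil: 14.7 × (39/47) = 14.7 × 0.829787 = 12.1979
maize: 9.2 × (372/289) = 9.2 × 1.287197 = 11.8422
nickel: 25.2 × (17880/12498) = 25.2 × 1.430629 = 36.0518
Index = Σ wᵢ·(p₁ᵢ/p₀ᵢ) = 10.5253 + 23.6354 + 9.4126 + 12.1979 + 11.8422 + 36.0518 = 103.6652

103.7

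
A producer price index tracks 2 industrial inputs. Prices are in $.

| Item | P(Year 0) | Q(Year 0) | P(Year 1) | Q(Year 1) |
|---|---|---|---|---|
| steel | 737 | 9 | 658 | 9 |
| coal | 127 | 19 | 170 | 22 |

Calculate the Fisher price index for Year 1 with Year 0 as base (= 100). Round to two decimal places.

Laspeyres component (base-period weights):
ΣP(Year 1)Q(Year 0) = 658×9 + 170×19 = 5922 + 3230 = 9152
ΣP(Year 0)Q(Year 0) = 737×9 + 127×19 = 6633 + 2413 = 9046
L = 9152 / 9046 × 100 = 101.1718
Paasche component (current-period weights):
ΣP(Year 1)Q(Year 1) = 658×9 + 170×22 = 5922 + 3740 = 9662
ΣP(Year 0)Q(Year 1) = 737×9 + 127×22 = 6633 + 2794 = 9427
P = 9662 / 9427 × 100 = 102.4928
Fisher = √(L × P) = √(101.1718 × 102.4928) = 101.8302

101.83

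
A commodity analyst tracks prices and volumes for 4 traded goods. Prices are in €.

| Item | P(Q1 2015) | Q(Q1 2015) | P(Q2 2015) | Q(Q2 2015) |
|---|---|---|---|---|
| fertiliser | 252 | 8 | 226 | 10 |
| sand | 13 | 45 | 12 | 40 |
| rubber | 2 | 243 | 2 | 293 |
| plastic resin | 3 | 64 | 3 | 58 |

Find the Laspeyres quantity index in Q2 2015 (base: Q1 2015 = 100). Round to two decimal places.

Laspeyres quantity index uses base-period prices as weights.
ΣP(Q1 2015)·Q(Q2 2015) = 252×10 + 13×40 + 2×293 + 3×58 = 2520 + 520 + 586 + 174 = 3800
ΣP(Q1 2015)·Q(Q1 2015) = 252×8 + 13×45 + 2×243 + 3×64 = 2016 + 585 + 486 + 192 = 3279
Index = 3800 / 3279 × 100 = 115.8890

115.89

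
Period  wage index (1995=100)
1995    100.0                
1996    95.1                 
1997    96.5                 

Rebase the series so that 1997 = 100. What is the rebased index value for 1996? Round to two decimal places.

Rebased(1996) = 95.1 / 96.5 × 100 = 98.5492

98.55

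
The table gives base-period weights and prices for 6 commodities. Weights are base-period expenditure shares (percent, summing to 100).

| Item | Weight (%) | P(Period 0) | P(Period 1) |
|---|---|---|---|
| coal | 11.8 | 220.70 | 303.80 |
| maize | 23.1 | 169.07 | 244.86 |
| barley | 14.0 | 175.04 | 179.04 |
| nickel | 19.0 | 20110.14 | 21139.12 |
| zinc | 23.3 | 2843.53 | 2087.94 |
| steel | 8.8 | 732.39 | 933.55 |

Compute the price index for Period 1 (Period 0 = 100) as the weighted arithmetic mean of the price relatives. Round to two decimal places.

112.32

coal: 11.8 × (303.80/220.70) = 11.8 × 1.376529 = 16.2430
maize: 23.1 × (244.86/169.07) = 23.1 × 1.448276 = 33.4552
barley: 14.0 × (179.04/175.04) = 14.0 × 1.022852 = 14.3199
nickel: 19.0 × (21139.12/20110.14) = 19.0 × 1.051167 = 19.9722
zinc: 23.3 × (2087.94/2843.53) = 23.3 × 0.734277 = 17.1087
steel: 8.8 × (933.55/732.39) = 8.8 × 1.274662 = 11.2170
Index = Σ wᵢ·(p₁ᵢ/p₀ᵢ) = 16.2430 + 33.4552 + 14.3199 + 19.9722 + 17.1087 + 11.2170 = 112.3160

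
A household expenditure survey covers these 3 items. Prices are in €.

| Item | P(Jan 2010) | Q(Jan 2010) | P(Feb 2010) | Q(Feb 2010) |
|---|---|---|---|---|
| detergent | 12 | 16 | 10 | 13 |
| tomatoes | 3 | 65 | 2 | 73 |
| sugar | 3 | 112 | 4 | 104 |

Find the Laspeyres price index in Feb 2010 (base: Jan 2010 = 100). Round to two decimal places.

102.07

Laspeyres price index uses base-period quantities as weights.
ΣP(Feb 2010)·Q(Jan 2010) = 10×16 + 2×65 + 4×112 = 160 + 130 + 448 = 738
ΣP(Jan 2010)·Q(Jan 2010) = 12×16 + 3×65 + 3×112 = 192 + 195 + 336 = 723
Index = 738 / 723 × 100 = 102.0747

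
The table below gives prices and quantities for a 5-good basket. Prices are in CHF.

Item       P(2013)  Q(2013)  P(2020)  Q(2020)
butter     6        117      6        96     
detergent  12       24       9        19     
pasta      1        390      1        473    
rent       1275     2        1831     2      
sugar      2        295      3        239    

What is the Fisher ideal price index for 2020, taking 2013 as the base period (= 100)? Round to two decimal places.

Laspeyres component (base-period weights):
ΣP(2020)Q(2013) = 6×117 + 9×24 + 1×390 + 1831×2 + 3×295 = 702 + 216 + 390 + 3662 + 885 = 5855
ΣP(2013)Q(2013) = 6×117 + 12×24 + 1×390 + 1275×2 + 2×295 = 702 + 288 + 390 + 2550 + 590 = 4520
L = 5855 / 4520 × 100 = 129.5354
Paasche component (current-period weights):
ΣP(2020)Q(2020) = 6×96 + 9×19 + 1×473 + 1831×2 + 3×239 = 576 + 171 + 473 + 3662 + 717 = 5599
ΣP(2013)Q(2020) = 6×96 + 12×19 + 1×473 + 1275×2 + 2×239 = 576 + 228 + 473 + 2550 + 478 = 4305
P = 5599 / 4305 × 100 = 130.0581
Fisher = √(L × P) = √(129.5354 × 130.0581) = 129.7965

129.80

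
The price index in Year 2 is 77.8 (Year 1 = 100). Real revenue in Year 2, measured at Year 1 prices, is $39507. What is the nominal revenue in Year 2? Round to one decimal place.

30736.4

Nominal = Real × (Index/100) = 39507 × (77.8/100)
        = 39507 × 0.778 = 30736.4460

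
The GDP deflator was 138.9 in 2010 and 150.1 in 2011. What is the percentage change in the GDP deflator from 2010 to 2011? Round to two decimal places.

Change = (150.1 − 138.9) / 138.9 × 100
       = 11.2 / 138.9 × 100 = 8.0634%

8.06%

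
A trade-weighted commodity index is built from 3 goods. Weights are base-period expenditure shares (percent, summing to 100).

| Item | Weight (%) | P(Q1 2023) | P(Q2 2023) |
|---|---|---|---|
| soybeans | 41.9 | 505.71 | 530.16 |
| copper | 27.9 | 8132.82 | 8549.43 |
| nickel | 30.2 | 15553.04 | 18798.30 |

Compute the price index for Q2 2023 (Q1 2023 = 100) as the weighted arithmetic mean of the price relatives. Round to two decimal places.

109.76

soybeans: 41.9 × (530.16/505.71) = 41.9 × 1.048348 = 43.9258
copper: 27.9 × (8549.43/8132.82) = 27.9 × 1.051226 = 29.3292
nickel: 30.2 × (18798.30/15553.04) = 30.2 × 1.208658 = 36.5015
Index = Σ wᵢ·(p₁ᵢ/p₀ᵢ) = 43.9258 + 29.3292 + 36.5015 = 109.7564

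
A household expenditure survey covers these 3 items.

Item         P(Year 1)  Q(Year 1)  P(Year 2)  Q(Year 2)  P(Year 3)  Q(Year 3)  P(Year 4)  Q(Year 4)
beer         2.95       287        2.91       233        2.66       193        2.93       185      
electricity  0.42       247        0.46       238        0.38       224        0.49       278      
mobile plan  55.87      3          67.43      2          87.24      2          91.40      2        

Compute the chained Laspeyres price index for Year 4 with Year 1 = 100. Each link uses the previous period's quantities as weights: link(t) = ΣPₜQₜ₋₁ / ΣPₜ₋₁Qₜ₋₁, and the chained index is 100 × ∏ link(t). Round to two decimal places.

Link Year 1→Year 2:
ΣP(Year 2)Q(Year 1) = 2.91×287 + 0.46×247 + 67.43×3 = 835.17 + 113.62 + 202.29 = 1151.08
ΣP(Year 1)Q(Year 1) = 2.95×287 + 0.42×247 + 55.87×3 = 846.65 + 103.74 + 167.61 = 1118
link = 1151.08/1118 = 1.029589
Link Year 2→Year 3:
ΣP(Year 3)Q(Year 2) = 2.66×233 + 0.38×238 + 87.24×2 = 619.78 + 90.44 + 174.48 = 884.7
ΣP(Year 2)Q(Year 2) = 2.91×233 + 0.46×238 + 67.43×2 = 678.03 + 109.48 + 134.86 = 922.37
link = 884.7/922.37 = 0.959160
Link Year 3→Year 4:
ΣP(Year 4)Q(Year 3) = 2.93×193 + 0.49×224 + 91.40×2 = 565.49 + 109.76 + 182.8 = 858.05
ΣP(Year 3)Q(Year 3) = 2.66×193 + 0.38×224 + 87.24×2 = 513.38 + 85.12 + 174.48 = 772.98
link = 858.05/772.98 = 1.110055
Chained index = 100 × 1.029589 × 0.959160 × 1.110055 = 109.6223

109.62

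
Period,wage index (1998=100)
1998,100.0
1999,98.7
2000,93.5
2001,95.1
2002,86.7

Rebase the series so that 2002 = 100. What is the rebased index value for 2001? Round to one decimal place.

109.7

Rebased(2001) = 95.1 / 86.7 × 100 = 109.6886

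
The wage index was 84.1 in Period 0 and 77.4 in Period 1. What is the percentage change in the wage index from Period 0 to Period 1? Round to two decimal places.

Change = (77.4 − 84.1) / 84.1 × 100
       = -6.7 / 84.1 × 100 = -7.9667%

-7.97%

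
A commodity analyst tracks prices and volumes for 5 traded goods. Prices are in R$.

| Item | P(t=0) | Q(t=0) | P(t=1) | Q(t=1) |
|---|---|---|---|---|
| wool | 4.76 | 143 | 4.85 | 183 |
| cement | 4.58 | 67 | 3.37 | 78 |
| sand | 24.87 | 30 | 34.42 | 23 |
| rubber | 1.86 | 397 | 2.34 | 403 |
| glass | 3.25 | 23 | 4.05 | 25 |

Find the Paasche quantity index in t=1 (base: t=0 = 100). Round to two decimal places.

Paasche quantity index uses current-period prices as weights.
ΣP(t=1)·Q(t=1) = 4.85×183 + 3.37×78 + 34.42×23 + 2.34×403 + 4.05×25 = 887.55 + 262.86 + 791.66 + 943.02 + 101.25 = 2986.34
ΣP(t=1)·Q(t=0) = 4.85×143 + 3.37×67 + 34.42×30 + 2.34×397 + 4.05×23 = 693.55 + 225.79 + 1032.6 + 928.98 + 93.15 = 2974.07
Index = 2986.34 / 2974.07 × 100 = 100.4126

100.41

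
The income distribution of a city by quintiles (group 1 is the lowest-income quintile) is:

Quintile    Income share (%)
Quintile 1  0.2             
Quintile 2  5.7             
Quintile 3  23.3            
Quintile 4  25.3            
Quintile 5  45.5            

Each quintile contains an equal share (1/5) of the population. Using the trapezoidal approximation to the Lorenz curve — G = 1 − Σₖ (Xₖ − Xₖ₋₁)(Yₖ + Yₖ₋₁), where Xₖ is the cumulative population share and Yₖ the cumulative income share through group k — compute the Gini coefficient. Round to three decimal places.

0.441

Cumulative income shares Yₖ: 0.0020, 0.0590, 0.2920, 0.5450, 1.0000
Σ (Xₖ−Xₖ₋₁)(Yₖ+Yₖ₋₁) = (1/5)(0.0020+0.0000) + (1/5)(0.0590+0.0020) + (1/5)(0.2920+0.0590) + (1/5)(0.5450+0.2920) + (1/5)(1.0000+0.5450)
  = 0.0004 + 0.0122 + 0.0702 + 0.1674 + 0.3090 = 0.5592
G = 1 − 0.5592 = 0.4408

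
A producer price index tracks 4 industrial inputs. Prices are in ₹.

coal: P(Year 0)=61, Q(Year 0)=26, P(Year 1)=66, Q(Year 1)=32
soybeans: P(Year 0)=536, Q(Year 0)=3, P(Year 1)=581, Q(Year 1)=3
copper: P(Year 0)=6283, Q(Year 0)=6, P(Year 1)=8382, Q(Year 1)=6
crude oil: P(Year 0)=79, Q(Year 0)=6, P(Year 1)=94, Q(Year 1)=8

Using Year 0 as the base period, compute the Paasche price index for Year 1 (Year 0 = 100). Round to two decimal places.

Paasche price index uses current-period quantities as weights.
ΣP(Year 1)·Q(Year 1) = 66×32 + 581×3 + 8382×6 + 94×8 = 2112 + 1743 + 50292 + 752 = 54899
ΣP(Year 0)·Q(Year 1) = 61×32 + 536×3 + 6283×6 + 79×8 = 1952 + 1608 + 37698 + 632 = 41890
Index = 54899 / 41890 × 100 = 131.0551

131.06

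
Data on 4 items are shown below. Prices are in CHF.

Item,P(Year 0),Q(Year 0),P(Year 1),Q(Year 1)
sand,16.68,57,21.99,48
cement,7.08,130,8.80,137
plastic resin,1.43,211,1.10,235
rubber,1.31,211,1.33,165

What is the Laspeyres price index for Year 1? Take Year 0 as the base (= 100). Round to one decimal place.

118.8

Laspeyres price index uses base-period quantities as weights.
ΣP(Year 1)·Q(Year 0) = 21.99×57 + 8.80×130 + 1.10×211 + 1.33×211 = 1253.43 + 1144 + 232.1 + 280.63 = 2910.16
ΣP(Year 0)·Q(Year 0) = 16.68×57 + 7.08×130 + 1.43×211 + 1.31×211 = 950.76 + 920.4 + 301.73 + 276.41 = 2449.3
Index = 2910.16 / 2449.3 × 100 = 118.8160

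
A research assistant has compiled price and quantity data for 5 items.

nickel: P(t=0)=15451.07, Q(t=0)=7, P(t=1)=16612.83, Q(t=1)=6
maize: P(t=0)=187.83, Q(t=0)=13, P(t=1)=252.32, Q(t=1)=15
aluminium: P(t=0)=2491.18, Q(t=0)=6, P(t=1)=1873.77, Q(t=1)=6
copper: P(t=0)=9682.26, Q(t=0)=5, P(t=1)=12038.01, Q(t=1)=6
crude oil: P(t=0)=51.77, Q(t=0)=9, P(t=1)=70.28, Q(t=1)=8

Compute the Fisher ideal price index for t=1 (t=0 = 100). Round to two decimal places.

Laspeyres component (base-period weights):
ΣP(t=1)Q(t=0) = 16612.83×7 + 252.32×13 + 1873.77×6 + 12038.01×5 + 70.28×9 = 116289.81 + 3280.16 + 11242.62 + 60190.05 + 632.52 = 191635.16
ΣP(t=0)Q(t=0) = 15451.07×7 + 187.83×13 + 2491.18×6 + 9682.26×5 + 51.77×9 = 108157.49 + 2441.79 + 14947.08 + 48411.3 + 465.93 = 174423.59
L = 191635.16 / 174423.59 × 100 = 109.8677
Paasche component (current-period weights):
ΣP(t=1)Q(t=1) = 16612.83×6 + 252.32×15 + 1873.77×6 + 12038.01×6 + 70.28×8 = 99676.98 + 3784.8 + 11242.62 + 72228.06 + 562.24 = 187494.7
ΣP(t=0)Q(t=1) = 15451.07×6 + 187.83×15 + 2491.18×6 + 9682.26×6 + 51.77×8 = 92706.42 + 2817.45 + 14947.08 + 58093.56 + 414.16 = 168978.67
P = 187494.7 / 168978.67 × 100 = 110.9576
Fisher = √(L × P) = √(109.8677 × 110.9576) = 110.4113

110.41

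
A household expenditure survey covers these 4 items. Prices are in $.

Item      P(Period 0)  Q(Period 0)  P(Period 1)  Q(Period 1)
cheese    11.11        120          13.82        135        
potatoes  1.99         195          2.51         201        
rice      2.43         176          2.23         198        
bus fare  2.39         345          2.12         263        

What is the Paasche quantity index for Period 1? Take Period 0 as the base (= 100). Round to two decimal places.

Paasche quantity index uses current-period prices as weights.
ΣP(Period 1)·Q(Period 1) = 13.82×135 + 2.51×201 + 2.23×198 + 2.12×263 = 1865.7 + 504.51 + 441.54 + 557.56 = 3369.31
ΣP(Period 1)·Q(Period 0) = 13.82×120 + 2.51×195 + 2.23×176 + 2.12×345 = 1658.4 + 489.45 + 392.48 + 731.4 = 3271.73
Index = 3369.31 / 3271.73 × 100 = 102.9825

102.98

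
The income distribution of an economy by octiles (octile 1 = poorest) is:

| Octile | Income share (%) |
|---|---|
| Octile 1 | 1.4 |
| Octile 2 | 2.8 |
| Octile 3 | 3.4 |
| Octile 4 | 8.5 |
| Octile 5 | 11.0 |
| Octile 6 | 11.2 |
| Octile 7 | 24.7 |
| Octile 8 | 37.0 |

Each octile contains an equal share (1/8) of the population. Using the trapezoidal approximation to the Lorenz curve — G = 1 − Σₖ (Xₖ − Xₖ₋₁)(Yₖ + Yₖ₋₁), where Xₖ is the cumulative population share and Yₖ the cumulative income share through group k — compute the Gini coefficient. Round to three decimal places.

Cumulative income shares Yₖ: 0.0140, 0.0420, 0.0760, 0.1610, 0.2710, 0.3830, 0.6300, 1.0000
Σ (Xₖ−Xₖ₋₁)(Yₖ+Yₖ₋₁) = (1/8)(0.0140+0.0000) + (1/8)(0.0420+0.0140) + (1/8)(0.0760+0.0420) + (1/8)(0.1610+0.0760) + (1/8)(0.2710+0.1610) + (1/8)(0.3830+0.2710) + (1/8)(0.6300+0.3830) + (1/8)(1.0000+0.6300)
  = 0.0017 + 0.0070 + 0.0147 + 0.0296 + 0.0540 + 0.0818 + 0.1266 + 0.2037 = 0.5192
G = 1 − 0.5192 = 0.4808

0.481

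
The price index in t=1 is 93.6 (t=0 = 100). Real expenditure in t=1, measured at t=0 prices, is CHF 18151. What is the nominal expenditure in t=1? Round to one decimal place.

16989.3

Nominal = Real × (Index/100) = 18151 × (93.6/100)
        = 18151 × 0.936 = 16989.3360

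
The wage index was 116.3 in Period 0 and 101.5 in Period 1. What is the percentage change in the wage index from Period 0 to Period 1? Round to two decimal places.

Change = (101.5 − 116.3) / 116.3 × 100
       = -14.8 / 116.3 × 100 = -12.7257%

-12.73%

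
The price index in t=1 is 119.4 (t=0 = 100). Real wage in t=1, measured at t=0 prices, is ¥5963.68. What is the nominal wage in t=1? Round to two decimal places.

7120.63

Nominal = Real × (Index/100) = 5963.68 × (119.4/100)
        = 5963.68 × 1.194 = 7120.6339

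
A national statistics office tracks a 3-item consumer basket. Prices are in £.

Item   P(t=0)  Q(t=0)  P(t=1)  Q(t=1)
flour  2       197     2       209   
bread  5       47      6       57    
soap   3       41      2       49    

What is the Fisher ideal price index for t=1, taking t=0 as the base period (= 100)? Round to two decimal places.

100.87

Laspeyres component (base-period weights):
ΣP(t=1)Q(t=0) = 2×197 + 6×47 + 2×41 = 394 + 282 + 82 = 758
ΣP(t=0)Q(t=0) = 2×197 + 5×47 + 3×41 = 394 + 235 + 123 = 752
L = 758 / 752 × 100 = 100.7979
Paasche component (current-period weights):
ΣP(t=1)Q(t=1) = 2×209 + 6×57 + 2×49 = 418 + 342 + 98 = 858
ΣP(t=0)Q(t=1) = 2×209 + 5×57 + 3×49 = 418 + 285 + 147 = 850
P = 858 / 850 × 100 = 100.9412
Fisher = √(L × P) = √(100.7979 × 100.9412) = 100.8695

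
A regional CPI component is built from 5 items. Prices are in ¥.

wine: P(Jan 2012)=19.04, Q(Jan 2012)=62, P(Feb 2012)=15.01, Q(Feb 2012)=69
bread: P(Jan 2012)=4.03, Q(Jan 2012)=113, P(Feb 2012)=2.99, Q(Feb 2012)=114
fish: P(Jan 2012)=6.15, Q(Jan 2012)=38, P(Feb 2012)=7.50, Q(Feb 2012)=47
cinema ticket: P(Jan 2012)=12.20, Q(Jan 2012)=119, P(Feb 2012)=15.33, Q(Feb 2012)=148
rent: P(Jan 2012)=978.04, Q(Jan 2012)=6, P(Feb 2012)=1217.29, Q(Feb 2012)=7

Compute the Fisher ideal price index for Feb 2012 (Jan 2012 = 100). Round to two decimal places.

Laspeyres component (base-period weights):
ΣP(Feb 2012)Q(Jan 2012) = 15.01×62 + 2.99×113 + 7.50×38 + 15.33×119 + 1217.29×6 = 930.62 + 337.87 + 285 + 1824.27 + 7303.74 = 10681.5
ΣP(Jan 2012)Q(Jan 2012) = 19.04×62 + 4.03×113 + 6.15×38 + 12.20×119 + 978.04×6 = 1180.48 + 455.39 + 233.7 + 1451.8 + 5868.24 = 9189.61
L = 10681.5 / 9189.61 × 100 = 116.2345
Paasche component (current-period weights):
ΣP(Feb 2012)Q(Feb 2012) = 15.01×69 + 2.99×114 + 7.50×47 + 15.33×148 + 1217.29×7 = 1035.69 + 340.86 + 352.5 + 2268.84 + 8521.03 = 12518.92
ΣP(Jan 2012)Q(Feb 2012) = 19.04×69 + 4.03×114 + 6.15×47 + 12.20×148 + 978.04×7 = 1313.76 + 459.42 + 289.05 + 1805.6 + 6846.28 = 10714.11
P = 12518.92 / 10714.11 × 100 = 116.8452
Fisher = √(L × P) = √(116.2345 × 116.8452) = 116.5394

116.54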